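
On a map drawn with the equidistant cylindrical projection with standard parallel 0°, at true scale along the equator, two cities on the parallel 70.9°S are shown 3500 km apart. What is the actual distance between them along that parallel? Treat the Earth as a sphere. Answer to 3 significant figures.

1150 km

In the plate carrée (x = Rλ, y = Rφ), meridians are true-scale (h = 1) and parallels are stretched by k = sec φ.
Along the parallel at 70.9°, map distances are exaggerated by k = sec 70.9° = 3.056.
True distance = 3500 / 3.056 = 3500 × cos 70.9° ≈ 1150 km.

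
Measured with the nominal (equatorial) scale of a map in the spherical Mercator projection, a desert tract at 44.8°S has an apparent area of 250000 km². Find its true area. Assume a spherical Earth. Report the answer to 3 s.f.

The Mercator projection is conformal; its linear scale factor is the same in every direction and equals sec φ = 1/cos φ.
Areal scale = k² = sec²φ = 1/cos²(44.8°) = 1/0.7096² = 1.986.
True area = apparent / (areal scale) = 250000 / 1.986 ≈ 126000 km².

126000 km²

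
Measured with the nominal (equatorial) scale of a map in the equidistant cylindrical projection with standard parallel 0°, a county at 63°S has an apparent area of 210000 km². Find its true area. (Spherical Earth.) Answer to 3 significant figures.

95300 km²

Plate carrée maps x = Rλ, y = Rφ. The meridian scale is h = 1 and the parallel scale is k = 1/cos φ = sec φ.
Areal scale = h·k = 1 × sec φ; at 63°, h = 1.000, k = 2.203, so h·k = 2.203.
True area = apparent / (areal scale) = 210000 / 2.203 ≈ 95300 km².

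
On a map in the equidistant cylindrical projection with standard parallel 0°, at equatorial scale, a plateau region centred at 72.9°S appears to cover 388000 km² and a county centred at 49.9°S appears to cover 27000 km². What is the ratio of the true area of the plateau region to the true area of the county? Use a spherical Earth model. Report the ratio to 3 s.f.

6.56

On the plate carrée, areal scale = h·k = 1 × sec φ, so true area = apparent × cos φ.
True area of plateau region: 388000 × cos(72.9°) = 388000 × 0.2940 = 114100 km².
True area of county: 27000 × cos(49.9°) = 27000 × 0.6441 = 17390 km².
Ratio = 114100 / 17390 ≈ 6.56.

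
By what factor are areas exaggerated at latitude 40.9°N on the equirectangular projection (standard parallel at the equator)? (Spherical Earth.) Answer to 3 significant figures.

1.32

In the plate carrée (x = Rλ, y = Rφ), meridians are true-scale (h = 1) and parallels are stretched by k = sec φ.
Areal scale = h·k = 1 × sec φ; at 40.9°, h = 1.000, k = 1.323, so h·k = 1.323.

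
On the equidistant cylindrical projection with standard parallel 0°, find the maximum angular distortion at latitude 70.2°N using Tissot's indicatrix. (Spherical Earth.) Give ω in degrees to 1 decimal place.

In the plate carrée (x = Rλ, y = Rφ), meridians are true-scale (h = 1) and parallels are stretched by k = sec φ.
At 70.2°: h = 1.000, k = 2.952; principal scales a = 2.952, b = 1.000.
sin(ω/2) = (a − b)/(a + b) = 1.952/3.952 = 0.4939, so ω = 2 arcsin(0.4939) ≈ 59.2°.

59.2°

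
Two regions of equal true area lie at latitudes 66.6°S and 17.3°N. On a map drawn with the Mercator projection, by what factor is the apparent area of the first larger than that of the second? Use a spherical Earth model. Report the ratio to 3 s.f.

Mercator areal scale is sec²φ.
At 66.6°: sec²(66.6°) = 1/0.3971² = 6.340.
At 17.3°: sec²(17.3°) = 1/0.9548² = 1.097.
Ratio = 6.340/1.097 = cos²(17.3°)/cos²(66.6°) ≈ 5.78.

5.78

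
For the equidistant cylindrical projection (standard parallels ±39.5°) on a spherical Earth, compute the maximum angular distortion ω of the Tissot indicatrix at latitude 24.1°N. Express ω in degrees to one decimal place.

With standard parallel φ₀ = 39.5°, the equirectangular projection gives x = Rλ cos φ₀, y = Rφ, so h = 1 and k = cos 39.5° / cos φ.
At 24.1°: h = 1.000, k = 0.8453; principal scales a = 1.000, b = 0.8453.
sin(ω/2) = (a − b)/(a + b) = 0.1547/1.845 = 0.08383, so ω = 2 arcsin(0.08383) ≈ 9.6°.

9.6°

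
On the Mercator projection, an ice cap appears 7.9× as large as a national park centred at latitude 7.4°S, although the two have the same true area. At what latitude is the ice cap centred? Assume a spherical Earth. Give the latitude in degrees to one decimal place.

69.3°

Mercator areal scale is sec²φ, so apparent-area ratio = sec²φ₁ / sec²φ₂ = cos²φ₂ / cos²φ₁.
cos²φ₂ / cos²φ₁ = 7.9  ⇒  cos φ₁ = cos 7.4° / √7.9 = 0.9917/2.811 = 0.3528.
φ₁ = arccos(0.3528) ≈ 69.3°.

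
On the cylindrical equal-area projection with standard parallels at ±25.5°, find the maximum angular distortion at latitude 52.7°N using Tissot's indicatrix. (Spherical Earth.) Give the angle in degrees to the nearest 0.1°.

For cylindrical equal-area with standard parallel φ₀, h = cos φ / cos φ₀ and k = cos φ₀ / cos φ, so h·k = 1.
At 52.7°: h = 0.6714, k = 1.489; principal scales a = 1.489, b = 0.6714.
sin(ω/2) = (a − b)/(a + b) = 0.8181/2.161 = 0.3786, so ω = 2 arcsin(0.3786) ≈ 44.5°.

44.5°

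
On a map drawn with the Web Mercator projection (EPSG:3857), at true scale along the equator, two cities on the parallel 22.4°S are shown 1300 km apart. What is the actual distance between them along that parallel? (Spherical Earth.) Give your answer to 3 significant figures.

Mercator is conformal, so the point scale is isotropic: h = k = sec φ = 1/cos φ.
Along the parallel at 22.4°, map distances are exaggerated by k = sec 22.4° = 1.082.
True distance = 1300 / 1.082 = 1300 × cos 22.4° ≈ 1200 km.

1200 km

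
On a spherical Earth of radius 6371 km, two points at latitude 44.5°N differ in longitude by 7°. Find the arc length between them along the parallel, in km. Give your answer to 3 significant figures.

555 km

Arc length along a parallel = R cos φ · Δλ (with Δλ in radians).
= 6371 × cos 44.5° × (7° × π/180) = 6371 × 0.7133 × 0.1222 ≈ 555 km.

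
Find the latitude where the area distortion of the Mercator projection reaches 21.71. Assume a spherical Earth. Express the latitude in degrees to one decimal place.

Mercator areal scale is sec²φ.
sec²φ = 21.71  ⇒  cos²φ = 0.04606  ⇒  cos φ = 0.2146.
φ = arccos(0.2146) ≈ 77.6°.

77.6°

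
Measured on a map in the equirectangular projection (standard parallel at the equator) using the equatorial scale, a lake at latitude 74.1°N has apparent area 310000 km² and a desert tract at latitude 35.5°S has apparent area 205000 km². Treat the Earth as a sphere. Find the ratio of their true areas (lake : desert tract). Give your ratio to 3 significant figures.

0.509

Plate carrée has h = 1 and k = sec φ, giving areal scale sec φ; true area = (apparent area) · cos φ.
True area of lake: 310000 × cos(74.1°) = 310000 × 0.2740 = 84930 km².
True area of desert tract: 205000 × cos(35.5°) = 205000 × 0.8141 = 166900 km².
Ratio = 84930 / 166900 ≈ 0.509.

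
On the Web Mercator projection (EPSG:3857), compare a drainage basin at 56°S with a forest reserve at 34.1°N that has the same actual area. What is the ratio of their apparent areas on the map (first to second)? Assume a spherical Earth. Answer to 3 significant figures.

Mercator is conformal with k = sec φ, so areal scale = k² = sec²φ.
At 56°: sec²(56°) = 1/0.5592² = 3.198.
At 34.1°: sec²(34.1°) = 1/0.8281² = 1.458.
Ratio = 3.198/1.458 = cos²(34.1°)/cos²(56°) ≈ 2.19.

2.19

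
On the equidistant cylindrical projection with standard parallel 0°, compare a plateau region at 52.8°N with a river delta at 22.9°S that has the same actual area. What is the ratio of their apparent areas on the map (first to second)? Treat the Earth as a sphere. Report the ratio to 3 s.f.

1.52

In the plate carrée (x = Rλ, y = Rφ), meridians are true-scale (h = 1) and parallels are stretched by k = sec φ.
Areal scale at 52.8°: h·k = 1.000 × 1.654 = 1.654.
Areal scale at 22.9°: h·k = 1.000 × 1.086 = 1.086.
Ratio = 1.654/1.086 ≈ 1.52.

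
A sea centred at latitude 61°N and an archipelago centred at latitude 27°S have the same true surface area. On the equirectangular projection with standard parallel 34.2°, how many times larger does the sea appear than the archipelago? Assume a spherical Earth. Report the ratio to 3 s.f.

1.84

With standard parallel φ₀ = 34.2°, the equirectangular projection gives x = Rλ cos φ₀, y = Rφ, so h = 1 and k = cos 34.2° / cos φ.
Areal scale at 61°: h·k = 1.000 × 1.706 = 1.706.
Areal scale at 27°: h·k = 1.000 × 0.9283 = 0.9283.
Ratio = 1.706/0.9283 ≈ 1.84.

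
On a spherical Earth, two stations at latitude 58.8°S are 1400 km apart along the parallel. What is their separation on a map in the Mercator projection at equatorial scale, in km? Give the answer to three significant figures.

2700 km

Mercator is conformal, so the point scale is isotropic: h = k = sec φ = 1/cos φ.
Along the parallel, k = sec 58.8° = 1/0.5180 = 1.930.
Map distance = 1400 × 1.930 ≈ 2700 km.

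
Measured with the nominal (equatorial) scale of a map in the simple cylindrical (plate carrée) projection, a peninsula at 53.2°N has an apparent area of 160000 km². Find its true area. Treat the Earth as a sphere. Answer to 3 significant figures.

Plate carrée maps x = Rλ, y = Rφ. The meridian scale is h = 1 and the parallel scale is k = 1/cos φ = sec φ.
Areal scale = h·k = 1 × sec φ; at 53.2°, h = 1.000, k = 1.669, so h·k = 1.669.
True area = apparent / (areal scale) = 160000 / 1.669 ≈ 95800 km².

95800 km²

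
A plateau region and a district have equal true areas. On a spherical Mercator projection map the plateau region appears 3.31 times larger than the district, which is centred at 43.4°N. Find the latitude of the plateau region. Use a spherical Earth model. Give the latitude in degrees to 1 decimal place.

66.5°

Mercator areal scale is sec²φ, so apparent-area ratio = sec²φ₁ / sec²φ₂ = cos²φ₂ / cos²φ₁.
cos²φ₂ / cos²φ₁ = 3.31  ⇒  cos φ₁ = cos 43.4° / √3.31 = 0.7266/1.819 = 0.3994.
φ₁ = arccos(0.3994) ≈ 66.5°.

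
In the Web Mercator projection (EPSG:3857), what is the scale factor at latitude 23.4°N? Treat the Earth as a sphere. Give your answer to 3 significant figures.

1.09

Mercator is conformal, so the point scale is isotropic: h = k = sec φ = 1/cos φ.
k = 1/cos 23.4° = 1/0.9178 = 1.090.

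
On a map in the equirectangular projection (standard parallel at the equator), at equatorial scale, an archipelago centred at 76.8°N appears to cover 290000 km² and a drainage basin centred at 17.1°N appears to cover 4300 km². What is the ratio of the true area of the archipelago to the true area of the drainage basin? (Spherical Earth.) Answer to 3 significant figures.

Plate carrée has h = 1 and k = sec φ, giving areal scale sec φ; true area = (apparent area) · cos φ.
True area of archipelago: 290000 × cos(76.8°) = 290000 × 0.2284 = 66220 km².
True area of drainage basin: 4300 × cos(17.1°) = 4300 × 0.9558 = 4110 km².
Ratio = 66220 / 4110 ≈ 16.1.

16.1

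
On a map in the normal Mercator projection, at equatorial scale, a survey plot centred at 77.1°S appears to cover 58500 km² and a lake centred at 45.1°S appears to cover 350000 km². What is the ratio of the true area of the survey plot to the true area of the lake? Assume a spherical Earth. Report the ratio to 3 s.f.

0.0167

On Mercator the areal scale is sec²φ, so true area = apparent × cos²φ.
True area of survey plot: 58500 × cos²(77.1°) = 58500 × 0.04984 = 2916 km².
True area of lake: 350000 × cos²(45.1°) = 350000 × 0.4983 = 174400 km².
Ratio = 2916 / 174400 ≈ 0.0167.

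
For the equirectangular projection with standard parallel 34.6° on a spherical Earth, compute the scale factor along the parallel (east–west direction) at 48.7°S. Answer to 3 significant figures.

1.25

With standard parallel φ₀ = 34.6°, the equirectangular projection gives x = Rλ cos φ₀, y = Rφ, so h = 1 and k = cos 34.6° / cos φ.
k = cos 34.6° / cos 48.7° = 0.8231/0.6600 = 1.247.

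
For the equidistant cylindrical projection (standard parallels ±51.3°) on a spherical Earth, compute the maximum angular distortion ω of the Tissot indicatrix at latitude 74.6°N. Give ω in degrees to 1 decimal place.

With standard parallel φ₀ = 51.3°, the equirectangular projection gives x = Rλ cos φ₀, y = Rφ, so h = 1 and k = cos 51.3° / cos φ.
At 74.6°: h = 1.000, k = 2.354; principal scales a = 2.354, b = 1.000.
sin(ω/2) = (a − b)/(a + b) = 1.354/3.354 = 0.4038, so ω = 2 arcsin(0.4038) ≈ 47.6°.

47.6°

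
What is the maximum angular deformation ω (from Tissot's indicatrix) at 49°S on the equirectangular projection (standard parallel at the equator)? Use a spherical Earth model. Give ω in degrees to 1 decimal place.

For the equirectangular projection with φ₀ = 0 (plate carrée), h = 1 along meridians and k = sec φ along parallels.
At 49°: h = 1.000, k = 1.524; principal scales a = 1.524, b = 1.000.
sin(ω/2) = (a − b)/(a + b) = 0.5243/2.524 = 0.2077, so ω = 2 arcsin(0.2077) ≈ 24.0°.

24.0°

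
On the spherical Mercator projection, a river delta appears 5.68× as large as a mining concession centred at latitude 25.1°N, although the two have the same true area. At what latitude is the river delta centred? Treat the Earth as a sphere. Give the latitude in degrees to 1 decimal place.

67.7°

For equal true areas on Mercator, apparent areas scale as sec²φ, so the ratio is cos²φ₂ / cos²φ₁.
cos²φ₂ / cos²φ₁ = 5.68  ⇒  cos φ₁ = cos 25.1° / √5.68 = 0.9056/2.383 = 0.3800.
φ₁ = arccos(0.3800) ≈ 67.7°.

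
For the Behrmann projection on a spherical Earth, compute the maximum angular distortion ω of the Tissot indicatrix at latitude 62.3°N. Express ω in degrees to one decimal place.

67.1°

Behrmann is a cylindrical equal-area projection with standard parallels at ±30°. A cylindrical equal-area projection with standard parallel φ₀ has meridian scale h = cos φ / cos φ₀ and parallel scale k = cos φ₀ / cos φ (so areas are preserved, h·k = 1).
At 62.3°: h = 0.5368, k = 1.863; principal scales a = 1.863, b = 0.5368.
sin(ω/2) = (a − b)/(a + b) = 1.326/2.400 = 0.5527, so ω = 2 arcsin(0.5527) ≈ 67.1°.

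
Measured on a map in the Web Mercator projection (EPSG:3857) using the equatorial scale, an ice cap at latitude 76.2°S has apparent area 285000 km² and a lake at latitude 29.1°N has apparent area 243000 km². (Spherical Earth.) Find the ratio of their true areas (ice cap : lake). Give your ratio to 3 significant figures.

0.0874

Since Mercator area scale is 1/cos²φ, the true area equals the apparent area multiplied by cos²φ.
True area of ice cap: 285000 × cos²(76.2°) = 285000 × 0.05690 = 16220 km².
True area of lake: 243000 × cos²(29.1°) = 243000 × 0.7635 = 185500 km².
Ratio = 16220 / 185500 ≈ 0.0874.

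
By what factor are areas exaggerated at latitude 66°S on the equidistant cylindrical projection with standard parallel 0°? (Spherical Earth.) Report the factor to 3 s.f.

For the equirectangular projection with φ₀ = 0 (plate carrée), h = 1 along meridians and k = sec φ along parallels.
Areal scale = h·k = 1 × sec φ; at 66°, h = 1.000, k = 2.459, so h·k = 2.459.

2.46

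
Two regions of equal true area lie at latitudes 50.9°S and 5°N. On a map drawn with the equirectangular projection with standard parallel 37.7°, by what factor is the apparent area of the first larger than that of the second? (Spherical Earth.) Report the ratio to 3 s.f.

1.58

With standard parallel φ₀ = 37.7°, the equirectangular projection gives x = Rλ cos φ₀, y = Rφ, so h = 1 and k = cos 37.7° / cos φ.
Areal scale at 50.9°: h·k = 1.000 × 1.255 = 1.255.
Areal scale at 5°: h·k = 1.000 × 0.7942 = 0.7942.
Ratio = 1.255/0.7942 ≈ 1.58.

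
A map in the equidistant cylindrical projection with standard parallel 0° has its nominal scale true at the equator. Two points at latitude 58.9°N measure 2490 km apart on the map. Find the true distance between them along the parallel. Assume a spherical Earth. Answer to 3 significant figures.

1290 km

In the plate carrée (x = Rλ, y = Rφ), meridians are true-scale (h = 1) and parallels are stretched by k = sec φ.
Along the parallel at 58.9°, map distances are exaggerated by k = sec 58.9° = 1.936.
True distance = 2490 / 1.936 = 2490 × cos 58.9° ≈ 1290 km.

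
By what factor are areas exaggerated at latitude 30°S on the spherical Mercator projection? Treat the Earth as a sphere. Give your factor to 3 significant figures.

1.33

Mercator is conformal, so the point scale is isotropic: h = k = sec φ = 1/cos φ.
Areal scale = k² = sec²φ = 1/cos²(30°) = 1/0.8660² = 1.333.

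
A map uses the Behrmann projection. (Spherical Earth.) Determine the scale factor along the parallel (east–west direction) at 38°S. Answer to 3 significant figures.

1.10

The Behrmann projection is cylindrical equal-area with φ₀ = 30°. Cylindrical equal-area (φ₀ = 30°): h = cos φ / cos 30° along meridians, k = cos 30° / cos φ along parallels; h·k = 1.
k = cos 30° / cos 38° = 0.8660/0.7880 = 1.099.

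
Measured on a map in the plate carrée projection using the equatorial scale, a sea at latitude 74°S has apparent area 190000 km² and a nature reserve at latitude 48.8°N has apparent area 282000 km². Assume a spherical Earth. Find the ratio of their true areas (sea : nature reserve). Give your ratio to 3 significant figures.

0.282

On the plate carrée, areal scale = h·k = 1 × sec φ, so true area = apparent × cos φ.
True area of sea: 190000 × cos(74°) = 190000 × 0.2756 = 52370 km².
True area of nature reserve: 282000 × cos(48.8°) = 282000 × 0.6587 = 185800 km².
Ratio = 52370 / 185800 ≈ 0.282.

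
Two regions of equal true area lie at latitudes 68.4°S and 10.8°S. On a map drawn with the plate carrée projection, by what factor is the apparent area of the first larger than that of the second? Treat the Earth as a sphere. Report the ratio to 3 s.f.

2.67

In the plate carrée (x = Rλ, y = Rφ), meridians are true-scale (h = 1) and parallels are stretched by k = sec φ.
Areal scale at 68.4°: h·k = 1.000 × 2.716 = 2.716.
Areal scale at 10.8°: h·k = 1.000 × 1.018 = 1.018.
Ratio = 2.716/1.018 ≈ 2.67.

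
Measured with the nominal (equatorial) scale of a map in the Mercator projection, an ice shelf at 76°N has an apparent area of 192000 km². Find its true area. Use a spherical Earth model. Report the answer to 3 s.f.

For Mercator, h = k = sec φ (a conformal cylindrical projection has a single point scale, 1/cos φ).
Areal scale = k² = sec²φ = 1/cos²(76°) = 1/0.2419² = 17.09.
True area = apparent / (areal scale) = 192000 / 17.09 ≈ 11200 km².

11200 km²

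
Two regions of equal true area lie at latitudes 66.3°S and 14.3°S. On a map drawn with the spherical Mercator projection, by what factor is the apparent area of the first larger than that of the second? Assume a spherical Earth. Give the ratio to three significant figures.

On Mercator, area is exaggerated by sec²φ = 1/cos²φ.
At 66.3°: sec²(66.3°) = 1/0.4019² = 6.190.
At 14.3°: sec²(14.3°) = 1/0.9690² = 1.065.
Ratio = 6.190/1.065 = cos²(14.3°)/cos²(66.3°) ≈ 5.81.

5.81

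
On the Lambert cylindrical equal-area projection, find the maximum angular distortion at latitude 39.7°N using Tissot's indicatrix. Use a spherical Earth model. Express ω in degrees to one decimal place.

29.7°

The Lambert cylindrical equal-area projection is the cylindrical equal-area projection with its standard parallel at the equator (φ₀ = 0). Cylindrical equal-area (φ₀ = 0°): h = cos φ / cos 0° along meridians, k = cos 0° / cos φ along parallels; h·k = 1.
At 39.7°: h = 0.7694, k = 1.300; principal scales a = 1.300, b = 0.7694.
sin(ω/2) = (a − b)/(a + b) = 0.5303/2.069 = 0.2563, so ω = 2 arcsin(0.2563) ≈ 29.7°.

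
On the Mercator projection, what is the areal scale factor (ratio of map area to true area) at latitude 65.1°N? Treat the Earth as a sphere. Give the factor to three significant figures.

The Mercator projection is conformal; its linear scale factor is the same in every direction and equals sec φ = 1/cos φ.
Areal scale = k² = sec²φ = 1/cos²(65.1°) = 1/0.4210² = 5.641.

5.64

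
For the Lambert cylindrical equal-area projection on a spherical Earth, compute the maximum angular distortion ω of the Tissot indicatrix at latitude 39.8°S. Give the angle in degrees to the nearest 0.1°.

29.9°

The Lambert cylindrical equal-area projection is the cylindrical equal-area projection with its standard parallel at the equator (φ₀ = 0). Cylindrical equal-area (φ₀ = 0°): h = cos φ / cos 0° along meridians, k = cos 0° / cos φ along parallels; h·k = 1.
At 39.8°: h = 0.7683, k = 1.302; principal scales a = 1.302, b = 0.7683.
sin(ω/2) = (a − b)/(a + b) = 0.5333/2.070 = 0.2577, so ω = 2 arcsin(0.2577) ≈ 29.9°.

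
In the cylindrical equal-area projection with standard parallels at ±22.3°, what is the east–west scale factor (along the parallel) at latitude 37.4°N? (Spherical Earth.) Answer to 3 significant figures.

A cylindrical equal-area projection with standard parallel φ₀ has meridian scale h = cos φ / cos φ₀ and parallel scale k = cos φ₀ / cos φ (so areas are preserved, h·k = 1).
k = cos 22.3° / cos 37.4° = 0.9252/0.7944 = 1.165.

1.16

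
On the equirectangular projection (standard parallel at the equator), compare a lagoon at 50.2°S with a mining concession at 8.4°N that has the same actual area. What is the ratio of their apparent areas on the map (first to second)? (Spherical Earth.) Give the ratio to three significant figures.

Plate carrée maps x = Rλ, y = Rφ. The meridian scale is h = 1 and the parallel scale is k = 1/cos φ = sec φ.
Areal scale at 50.2°: h·k = 1.000 × 1.562 = 1.562.
Areal scale at 8.4°: h·k = 1.000 × 1.011 = 1.011.
Ratio = 1.562/1.011 ≈ 1.55.

1.55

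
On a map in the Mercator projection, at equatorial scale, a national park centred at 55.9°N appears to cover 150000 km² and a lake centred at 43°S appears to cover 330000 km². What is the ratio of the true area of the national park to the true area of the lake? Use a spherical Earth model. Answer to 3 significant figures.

On Mercator the areal scale is sec²φ, so true area = apparent × cos²φ.
True area of national park: 150000 × cos²(55.9°) = 150000 × 0.3143 = 47150 km².
True area of lake: 330000 × cos²(43°) = 330000 × 0.5349 = 176500 km².
Ratio = 47150 / 176500 ≈ 0.267.

0.267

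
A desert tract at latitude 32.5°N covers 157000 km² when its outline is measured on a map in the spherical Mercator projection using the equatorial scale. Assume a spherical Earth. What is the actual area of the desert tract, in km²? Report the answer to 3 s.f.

112000 km²

The Mercator projection is conformal; its linear scale factor is the same in every direction and equals sec φ = 1/cos φ.
Areal scale = k² = sec²φ = 1/cos²(32.5°) = 1/0.8434² = 1.406.
True area = apparent / (areal scale) = 157000 / 1.406 ≈ 112000 km².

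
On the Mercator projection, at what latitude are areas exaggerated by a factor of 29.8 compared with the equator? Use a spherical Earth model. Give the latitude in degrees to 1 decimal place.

Mercator areal scale is sec²φ.
sec²φ = 29.8  ⇒  cos²φ = 0.03356  ⇒  cos φ = 0.1832.
φ = arccos(0.1832) ≈ 79.4°.

79.4°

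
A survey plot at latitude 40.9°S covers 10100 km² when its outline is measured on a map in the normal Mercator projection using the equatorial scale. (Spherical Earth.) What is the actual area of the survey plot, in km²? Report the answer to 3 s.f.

5770 km²

For Mercator, h = k = sec φ (a conformal cylindrical projection has a single point scale, 1/cos φ).
Areal scale = k² = sec²φ = 1/cos²(40.9°) = 1/0.7559² = 1.750.
True area = apparent / (areal scale) = 10100 / 1.750 ≈ 5770 km².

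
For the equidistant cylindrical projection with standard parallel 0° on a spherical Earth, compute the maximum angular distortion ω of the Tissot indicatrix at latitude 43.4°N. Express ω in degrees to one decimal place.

For the equirectangular projection with φ₀ = 0 (plate carrée), h = 1 along meridians and k = sec φ along parallels.
At 43.4°: h = 1.000, k = 1.376; principal scales a = 1.376, b = 1.000.
sin(ω/2) = (a − b)/(a + b) = 0.3763/2.376 = 0.1584, so ω = 2 arcsin(0.1584) ≈ 18.2°.

18.2°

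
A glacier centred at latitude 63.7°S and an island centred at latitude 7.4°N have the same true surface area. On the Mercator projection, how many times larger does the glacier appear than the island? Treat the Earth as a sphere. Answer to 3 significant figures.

5.01

Mercator areal scale is sec²φ.
At 63.7°: sec²(63.7°) = 1/0.4431² = 5.094.
At 7.4°: sec²(7.4°) = 1/0.9917² = 1.017.
Ratio = 5.094/1.017 = cos²(7.4°)/cos²(63.7°) ≈ 5.01.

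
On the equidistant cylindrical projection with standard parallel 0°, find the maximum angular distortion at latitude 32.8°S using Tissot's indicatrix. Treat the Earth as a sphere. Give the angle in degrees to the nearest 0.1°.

Plate carrée maps x = Rλ, y = Rφ. The meridian scale is h = 1 and the parallel scale is k = 1/cos φ = sec φ.
At 32.8°: h = 1.000, k = 1.190; principal scales a = 1.190, b = 1.000.
sin(ω/2) = (a − b)/(a + b) = 0.1897/2.190 = 0.08662, so ω = 2 arcsin(0.08662) ≈ 9.9°.

9.9°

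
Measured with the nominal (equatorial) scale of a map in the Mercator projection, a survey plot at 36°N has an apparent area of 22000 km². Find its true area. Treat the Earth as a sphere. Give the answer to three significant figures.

The Mercator projection is conformal; its linear scale factor is the same in every direction and equals sec φ = 1/cos φ.
Areal scale = k² = sec²φ = 1/cos²(36°) = 1/0.8090² = 1.528.
True area = apparent / (areal scale) = 22000 / 1.528 ≈ 14400 km².

14400 km²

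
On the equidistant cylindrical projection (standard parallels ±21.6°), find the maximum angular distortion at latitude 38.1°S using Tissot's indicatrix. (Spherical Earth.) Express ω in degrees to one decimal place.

9.5°

With standard parallel φ₀ = 21.6°, the equirectangular projection gives x = Rλ cos φ₀, y = Rφ, so h = 1 and k = cos 21.6° / cos φ.
At 38.1°: h = 1.000, k = 1.182; principal scales a = 1.182, b = 1.000.
sin(ω/2) = (a − b)/(a + b) = 0.1815/2.182 = 0.08321, so ω = 2 arcsin(0.08321) ≈ 9.5°.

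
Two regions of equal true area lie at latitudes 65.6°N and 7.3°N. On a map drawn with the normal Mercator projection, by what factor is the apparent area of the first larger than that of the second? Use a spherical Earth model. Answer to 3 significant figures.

5.77

Mercator is conformal with k = sec φ, so areal scale = k² = sec²φ.
At 65.6°: sec²(65.6°) = 1/0.4131² = 5.860.
At 7.3°: sec²(7.3°) = 1/0.9919² = 1.016.
Ratio = 5.860/1.016 = cos²(7.3°)/cos²(65.6°) ≈ 5.77.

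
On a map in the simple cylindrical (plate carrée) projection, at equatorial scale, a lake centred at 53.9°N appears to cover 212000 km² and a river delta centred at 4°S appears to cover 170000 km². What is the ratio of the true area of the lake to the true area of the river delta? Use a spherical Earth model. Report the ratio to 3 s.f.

Plate carrée has h = 1 and k = sec φ, giving areal scale sec φ; true area = (apparent area) · cos φ.
True area of lake: 212000 × cos(53.9°) = 212000 × 0.5892 = 124900 km².
True area of river delta: 170000 × cos(4°) = 170000 × 0.9976 = 169600 km².
Ratio = 124900 / 169600 ≈ 0.737.

0.737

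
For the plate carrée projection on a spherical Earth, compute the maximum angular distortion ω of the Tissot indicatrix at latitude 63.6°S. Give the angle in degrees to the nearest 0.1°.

In the plate carrée (x = Rλ, y = Rφ), meridians are true-scale (h = 1) and parallels are stretched by k = sec φ.
At 63.6°: h = 1.000, k = 2.249; principal scales a = 2.249, b = 1.000.
sin(ω/2) = (a − b)/(a + b) = 1.249/3.249 = 0.3844, so ω = 2 arcsin(0.3844) ≈ 45.2°.

45.2°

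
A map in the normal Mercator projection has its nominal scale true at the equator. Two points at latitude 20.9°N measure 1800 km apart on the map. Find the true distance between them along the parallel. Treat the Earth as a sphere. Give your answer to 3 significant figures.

For Mercator, h = k = sec φ (a conformal cylindrical projection has a single point scale, 1/cos φ).
Along the parallel at 20.9°, map distances are exaggerated by k = sec 20.9° = 1.070.
True distance = 1800 / 1.070 = 1800 × cos 20.9° ≈ 1680 km.

1680 km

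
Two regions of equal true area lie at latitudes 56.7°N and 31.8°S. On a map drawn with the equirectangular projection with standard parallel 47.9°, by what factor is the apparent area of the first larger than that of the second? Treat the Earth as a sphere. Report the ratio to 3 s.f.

The equidistant cylindrical projection with φ₀ = 47.9° has h = 1 (meridians true) and k = cos φ₀ / cos φ along parallels.
Areal scale at 56.7°: h·k = 1.000 × 1.221 = 1.221.
Areal scale at 31.8°: h·k = 1.000 × 0.7888 = 0.7888.
Ratio = 1.221/0.7888 ≈ 1.55.

1.55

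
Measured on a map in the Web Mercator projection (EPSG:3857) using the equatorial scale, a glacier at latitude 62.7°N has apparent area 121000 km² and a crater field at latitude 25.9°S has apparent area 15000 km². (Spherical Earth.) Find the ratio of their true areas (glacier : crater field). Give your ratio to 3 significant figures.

Mercator's areal exaggeration is sec²φ; hence true area = (apparent area) · cos²φ.
True area of glacier: 121000 × cos²(62.7°) = 121000 × 0.2104 = 25450 km².
True area of crater field: 15000 × cos²(25.9°) = 15000 × 0.8092 = 12140 km².
Ratio = 25450 / 12140 ≈ 2.10.

2.10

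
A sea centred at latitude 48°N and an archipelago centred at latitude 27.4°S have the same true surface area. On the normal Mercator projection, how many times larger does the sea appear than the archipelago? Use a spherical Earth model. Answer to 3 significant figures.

1.76

Mercator areal scale is sec²φ.
At 48°: sec²(48°) = 1/0.6691² = 2.233.
At 27.4°: sec²(27.4°) = 1/0.8878² = 1.269.
Ratio = 2.233/1.269 = cos²(27.4°)/cos²(48°) ≈ 1.76.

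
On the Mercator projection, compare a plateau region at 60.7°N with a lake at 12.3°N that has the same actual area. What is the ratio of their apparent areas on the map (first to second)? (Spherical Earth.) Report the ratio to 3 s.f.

Mercator areal scale is sec²φ.
At 60.7°: sec²(60.7°) = 1/0.4894² = 4.175.
At 12.3°: sec²(12.3°) = 1/0.9770² = 1.048.
Ratio = 4.175/1.048 = cos²(12.3°)/cos²(60.7°) ≈ 3.99.

3.99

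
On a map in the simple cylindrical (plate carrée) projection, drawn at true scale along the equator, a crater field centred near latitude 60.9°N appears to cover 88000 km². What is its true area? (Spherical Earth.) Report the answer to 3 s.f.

42800 km²

For the equirectangular projection with φ₀ = 0 (plate carrée), h = 1 along meridians and k = sec φ along parallels.
Areal scale = h·k = 1 × sec φ; at 60.9°, h = 1.000, k = 2.056, so h·k = 2.056.
True area = apparent / (areal scale) = 88000 / 2.056 ≈ 42800 km².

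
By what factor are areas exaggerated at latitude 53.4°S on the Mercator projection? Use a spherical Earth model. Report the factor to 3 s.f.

2.81

The Mercator projection is conformal; its linear scale factor is the same in every direction and equals sec φ = 1/cos φ.
Areal scale = k² = sec²φ = 1/cos²(53.4°) = 1/0.5962² = 2.813.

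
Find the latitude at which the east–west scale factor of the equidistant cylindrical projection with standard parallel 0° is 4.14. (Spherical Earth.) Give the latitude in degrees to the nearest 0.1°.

76.0°

Plate carrée: h = 1, k = sec φ along parallels.
sec φ = 4.14  ⇒  cos φ = 0.2415  ⇒  φ ≈ 76.0°.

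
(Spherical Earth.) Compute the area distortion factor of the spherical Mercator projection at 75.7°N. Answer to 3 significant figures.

16.4

For Mercator, h = k = sec φ (a conformal cylindrical projection has a single point scale, 1/cos φ).
Areal scale = k² = sec²φ = 1/cos²(75.7°) = 1/0.2470² = 16.39.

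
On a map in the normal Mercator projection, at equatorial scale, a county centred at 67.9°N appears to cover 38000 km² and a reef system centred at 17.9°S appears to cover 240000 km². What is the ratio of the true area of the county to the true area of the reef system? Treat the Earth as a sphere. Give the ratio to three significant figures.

Since Mercator area scale is 1/cos²φ, the true area equals the apparent area multiplied by cos²φ.
True area of county: 38000 × cos²(67.9°) = 38000 × 0.1415 = 5379 km².
True area of reef system: 240000 × cos²(17.9°) = 240000 × 0.9055 = 217300 km².
Ratio = 5379 / 217300 ≈ 0.0247.

0.0247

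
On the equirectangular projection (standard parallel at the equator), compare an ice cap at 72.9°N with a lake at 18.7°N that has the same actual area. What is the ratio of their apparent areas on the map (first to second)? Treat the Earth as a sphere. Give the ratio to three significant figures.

Plate carrée maps x = Rλ, y = Rφ. The meridian scale is h = 1 and the parallel scale is k = 1/cos φ = sec φ.
Areal scale at 72.9°: h·k = 1.000 × 3.401 = 3.401.
Areal scale at 18.7°: h·k = 1.000 × 1.056 = 1.056.
Ratio = 3.401/1.056 ≈ 3.22.

3.22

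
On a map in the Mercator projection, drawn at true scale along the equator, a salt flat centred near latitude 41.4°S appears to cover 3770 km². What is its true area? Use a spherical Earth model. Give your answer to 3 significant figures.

2120 km²

Mercator is conformal, so the point scale is isotropic: h = k = sec φ = 1/cos φ.
Areal scale = k² = sec²φ = 1/cos²(41.4°) = 1/0.7501² = 1.777.
True area = apparent / (areal scale) = 3770 / 1.777 ≈ 2120 km².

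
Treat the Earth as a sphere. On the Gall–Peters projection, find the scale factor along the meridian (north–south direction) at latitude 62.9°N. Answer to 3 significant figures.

0.644

The Gall–Peters projection is cylindrical equal-area with φ₀ = 45°. Cylindrical equal-area (φ₀ = 45°): h = cos φ / cos 45° along meridians, k = cos 45° / cos φ along parallels; h·k = 1.
h = cos 62.9° / cos 45° = 0.4555/0.7071 = 0.6442.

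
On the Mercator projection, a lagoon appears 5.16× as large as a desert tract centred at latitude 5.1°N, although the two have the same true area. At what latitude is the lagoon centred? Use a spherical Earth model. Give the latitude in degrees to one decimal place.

64.0°

Mercator areal scale is sec²φ, so apparent-area ratio = sec²φ₁ / sec²φ₂ = cos²φ₂ / cos²φ₁.
cos²φ₂ / cos²φ₁ = 5.16  ⇒  cos φ₁ = cos 5.1° / √5.16 = 0.9960/2.272 = 0.4385.
φ₁ = arccos(0.4385) ≈ 64.0°.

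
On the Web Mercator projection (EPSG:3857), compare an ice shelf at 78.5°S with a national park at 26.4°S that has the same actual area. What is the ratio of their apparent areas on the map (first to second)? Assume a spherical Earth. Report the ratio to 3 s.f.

20.2

Mercator areal scale is sec²φ.
At 78.5°: sec²(78.5°) = 1/0.1994² = 25.16.
At 26.4°: sec²(26.4°) = 1/0.8957² = 1.246.
Ratio = 25.16/1.246 = cos²(26.4°)/cos²(78.5°) ≈ 20.2.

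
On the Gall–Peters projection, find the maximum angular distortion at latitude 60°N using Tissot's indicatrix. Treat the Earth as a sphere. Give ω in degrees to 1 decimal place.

38.9°

Gall–Peters is a cylindrical equal-area projection with standard parallels at ±45°. Cylindrical equal-area (φ₀ = 45°): h = cos φ / cos 45° along meridians, k = cos 45° / cos φ along parallels; h·k = 1.
At 60°: h = 0.7071, k = 1.414; principal scales a = 1.414, b = 0.7071.
sin(ω/2) = (a − b)/(a + b) = 0.7071/2.121 = 0.3333, so ω = 2 arcsin(0.3333) ≈ 38.9°.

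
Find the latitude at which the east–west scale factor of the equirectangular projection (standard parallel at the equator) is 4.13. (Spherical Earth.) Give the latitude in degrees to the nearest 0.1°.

76.0°

Plate carrée: h = 1, k = sec φ along parallels.
sec φ = 4.13  ⇒  cos φ = 0.2421  ⇒  φ ≈ 76.0°.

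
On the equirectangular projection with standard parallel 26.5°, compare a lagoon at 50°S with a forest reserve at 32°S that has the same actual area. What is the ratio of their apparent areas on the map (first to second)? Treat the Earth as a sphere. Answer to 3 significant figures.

1.32

In the equirectangular projection with standard parallel φ₀ = 26.5° (x = Rλ cos φ₀, y = Rφ), meridians are true-scale (h = 1) and the parallel scale is k = cos φ₀ / cos φ.
Areal scale at 50°: h·k = 1.000 × 1.392 = 1.392.
Areal scale at 32°: h·k = 1.000 × 1.055 = 1.055.
Ratio = 1.392/1.055 ≈ 1.32.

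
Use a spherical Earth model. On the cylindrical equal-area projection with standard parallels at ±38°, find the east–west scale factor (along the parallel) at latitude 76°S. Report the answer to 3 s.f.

3.26

A cylindrical equal-area projection with standard parallel φ₀ has meridian scale h = cos φ / cos φ₀ and parallel scale k = cos φ₀ / cos φ (so areas are preserved, h·k = 1).
k = cos 38° / cos 76° = 0.7880/0.2419 = 3.257.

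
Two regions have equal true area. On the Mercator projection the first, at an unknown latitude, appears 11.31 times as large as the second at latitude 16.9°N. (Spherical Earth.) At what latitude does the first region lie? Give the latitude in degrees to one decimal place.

73.5°

Mercator areal scale is sec²φ, so apparent-area ratio = sec²φ₁ / sec²φ₂ = cos²φ₂ / cos²φ₁.
cos²φ₂ / cos²φ₁ = 11.31  ⇒  cos φ₁ = cos 16.9° / √11.31 = 0.9568/3.363 = 0.2845.
φ₁ = arccos(0.2845) ≈ 73.5°.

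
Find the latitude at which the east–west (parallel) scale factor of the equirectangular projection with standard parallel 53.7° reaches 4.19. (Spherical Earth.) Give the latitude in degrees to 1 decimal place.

81.9°

With standard parallel φ₀ = 53.7°, the equirectangular projection gives x = Rλ cos φ₀, y = Rφ, so h = 1 and k = cos 53.7° / cos φ.
k = cos φ₀ / cos φ = 4.19  ⇒  cos φ = cos 53.7° / 4.19 = 0.1413.
φ = arccos(0.1413) ≈ 81.9°.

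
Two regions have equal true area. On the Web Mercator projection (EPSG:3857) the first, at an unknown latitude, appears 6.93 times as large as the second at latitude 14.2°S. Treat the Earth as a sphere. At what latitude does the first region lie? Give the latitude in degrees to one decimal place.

68.4°

Mercator areal scale is sec²φ, so apparent-area ratio = sec²φ₁ / sec²φ₂ = cos²φ₂ / cos²φ₁.
cos²φ₂ / cos²φ₁ = 6.93  ⇒  cos φ₁ = cos 14.2° / √6.93 = 0.9694/2.632 = 0.3683.
φ₁ = arccos(0.3683) ≈ 68.4°.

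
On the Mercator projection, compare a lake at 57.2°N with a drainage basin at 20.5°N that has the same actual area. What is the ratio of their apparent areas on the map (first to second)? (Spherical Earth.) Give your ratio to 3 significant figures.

2.99

Mercator areal scale is sec²φ.
At 57.2°: sec²(57.2°) = 1/0.5417² = 3.408.
At 20.5°: sec²(20.5°) = 1/0.9367² = 1.140.
Ratio = 3.408/1.140 = cos²(20.5°)/cos²(57.2°) ≈ 2.99.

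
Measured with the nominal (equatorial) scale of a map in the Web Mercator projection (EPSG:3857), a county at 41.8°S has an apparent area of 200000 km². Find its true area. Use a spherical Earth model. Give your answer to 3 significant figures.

111000 km²

Mercator is conformal, so the point scale is isotropic: h = k = sec φ = 1/cos φ.
Areal scale = k² = sec²φ = 1/cos²(41.8°) = 1/0.7455² = 1.799.
True area = apparent / (areal scale) = 200000 / 1.799 ≈ 111000 km².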